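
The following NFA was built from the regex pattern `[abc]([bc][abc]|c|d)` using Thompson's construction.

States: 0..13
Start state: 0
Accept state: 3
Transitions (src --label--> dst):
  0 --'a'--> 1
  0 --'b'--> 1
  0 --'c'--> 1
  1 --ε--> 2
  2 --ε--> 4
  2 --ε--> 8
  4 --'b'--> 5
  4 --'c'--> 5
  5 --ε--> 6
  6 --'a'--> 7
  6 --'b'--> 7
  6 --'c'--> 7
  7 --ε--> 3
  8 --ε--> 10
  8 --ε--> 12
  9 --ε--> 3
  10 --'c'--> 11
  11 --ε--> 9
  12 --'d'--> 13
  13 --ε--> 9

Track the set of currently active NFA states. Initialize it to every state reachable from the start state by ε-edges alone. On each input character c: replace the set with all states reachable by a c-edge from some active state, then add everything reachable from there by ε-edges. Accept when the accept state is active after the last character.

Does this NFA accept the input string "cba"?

Answer: ACCEPT

Steps:
initial (ε-close {0}): {0}
'c' @ 1: {1,2,4,8,10,12}
'b' @ 2: {5,6}
'a' @ 3: {3,7}  [accepting]
end set {3,7} — state 3 in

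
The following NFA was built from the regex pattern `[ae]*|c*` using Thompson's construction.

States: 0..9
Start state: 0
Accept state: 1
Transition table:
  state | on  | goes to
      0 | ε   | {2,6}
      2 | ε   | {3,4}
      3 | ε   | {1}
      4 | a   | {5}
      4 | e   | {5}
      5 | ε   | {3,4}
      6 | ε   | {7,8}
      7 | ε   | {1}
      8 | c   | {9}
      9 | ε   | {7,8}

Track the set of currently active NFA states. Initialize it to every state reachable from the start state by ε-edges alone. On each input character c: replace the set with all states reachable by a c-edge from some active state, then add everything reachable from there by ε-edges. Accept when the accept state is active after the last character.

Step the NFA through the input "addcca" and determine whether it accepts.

Answer: REJECT

Derivation:
S₀ = ε-closure({0}) = {0,1,2,3,4,6,7,8}
'a' @ 1: {1,3,4,5}  (accept∈set)
'd' @ 2: {}  — no active states
rest 'dcca' ignored (set empty)
after full input: {}  (accept=1 not in)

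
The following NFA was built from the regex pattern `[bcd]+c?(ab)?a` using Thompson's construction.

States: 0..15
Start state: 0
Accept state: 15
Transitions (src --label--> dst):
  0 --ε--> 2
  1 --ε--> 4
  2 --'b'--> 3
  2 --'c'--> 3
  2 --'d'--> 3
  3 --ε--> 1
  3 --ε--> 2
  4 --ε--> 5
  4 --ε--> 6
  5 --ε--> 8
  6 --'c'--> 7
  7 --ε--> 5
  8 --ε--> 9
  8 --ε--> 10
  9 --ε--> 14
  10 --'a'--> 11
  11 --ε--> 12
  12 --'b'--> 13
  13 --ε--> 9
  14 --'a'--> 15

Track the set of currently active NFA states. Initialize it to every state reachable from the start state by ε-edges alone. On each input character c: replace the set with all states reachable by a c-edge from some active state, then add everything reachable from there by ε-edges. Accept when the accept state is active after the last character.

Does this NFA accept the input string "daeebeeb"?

initial (ε-close {0}): {0,2}
'd' @ 1: {1,2,3,4,5,6,8,9,10,14}
'a' @ 2: {11,12,15}  (accept∈set)
'e' @ 3: {}  — dead — no transitions
rest 'ebeeb' ignored (set empty)
after full input: {}  (accept=15 not in)

Answer: REJECT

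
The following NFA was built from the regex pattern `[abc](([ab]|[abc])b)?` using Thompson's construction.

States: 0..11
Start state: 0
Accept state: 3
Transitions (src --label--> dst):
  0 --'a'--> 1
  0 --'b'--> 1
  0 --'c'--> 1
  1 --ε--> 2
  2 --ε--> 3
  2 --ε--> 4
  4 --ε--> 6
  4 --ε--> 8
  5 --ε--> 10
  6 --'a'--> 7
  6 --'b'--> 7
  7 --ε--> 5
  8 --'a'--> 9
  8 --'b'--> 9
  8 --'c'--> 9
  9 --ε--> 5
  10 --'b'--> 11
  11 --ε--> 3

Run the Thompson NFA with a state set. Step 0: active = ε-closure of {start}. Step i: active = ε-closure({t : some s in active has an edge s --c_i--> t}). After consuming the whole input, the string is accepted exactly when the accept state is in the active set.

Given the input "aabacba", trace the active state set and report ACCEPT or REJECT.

Answer: REJECT

Steps:
start: ε-closure({0}) = {0}
'a' @ 1: {1,2,3,4,6,8}  ✓accept
'a' @ 2: {5,7,9,10}
'b' @ 3: {3,11}  ✓accept
'a' @ 4: {}  — dead — no transitions
rest 'cba' ignored (set empty)
after full input: {}  (accept=3 not in)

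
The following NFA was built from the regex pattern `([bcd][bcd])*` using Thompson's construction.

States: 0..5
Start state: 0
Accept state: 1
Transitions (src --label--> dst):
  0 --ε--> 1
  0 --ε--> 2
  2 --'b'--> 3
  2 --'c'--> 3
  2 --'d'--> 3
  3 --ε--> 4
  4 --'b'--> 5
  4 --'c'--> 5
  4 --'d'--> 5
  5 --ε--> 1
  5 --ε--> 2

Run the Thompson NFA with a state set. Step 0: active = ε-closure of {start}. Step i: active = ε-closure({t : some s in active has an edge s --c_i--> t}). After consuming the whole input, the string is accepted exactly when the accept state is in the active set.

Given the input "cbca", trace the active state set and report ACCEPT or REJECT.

Answer: REJECT

Steps:
start: ε-closure({0}) = {0,1,2}
'c' @ 1: {3,4}
'b' @ 2: {1,2,5}  [accepting]
'c' @ 3: {3,4}
'a' @ 4: {}  — dead — no transitions
final: {}; accept 1 not in set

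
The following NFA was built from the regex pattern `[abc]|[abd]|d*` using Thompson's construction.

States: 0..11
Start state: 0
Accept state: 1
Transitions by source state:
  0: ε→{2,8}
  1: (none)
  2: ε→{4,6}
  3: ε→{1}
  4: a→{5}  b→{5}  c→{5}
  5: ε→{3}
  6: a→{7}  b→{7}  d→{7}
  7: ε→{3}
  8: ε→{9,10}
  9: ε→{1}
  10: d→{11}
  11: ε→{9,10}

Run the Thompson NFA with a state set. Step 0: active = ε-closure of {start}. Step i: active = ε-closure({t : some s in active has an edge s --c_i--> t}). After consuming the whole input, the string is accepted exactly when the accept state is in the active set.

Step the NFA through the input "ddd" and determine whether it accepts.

S₀ = ε-closure({0}) = {0,1,2,4,6,8,9,10}
'd' @ 1: {1,3,7,9,10,11}  ✓accept
'd' @ 2: {1,9,10,11}  ✓accept
'd' @ 3: {1,9,10,11}  ✓accept
final: {1,9,10,11}; accept 1 in set

Answer: ACCEPT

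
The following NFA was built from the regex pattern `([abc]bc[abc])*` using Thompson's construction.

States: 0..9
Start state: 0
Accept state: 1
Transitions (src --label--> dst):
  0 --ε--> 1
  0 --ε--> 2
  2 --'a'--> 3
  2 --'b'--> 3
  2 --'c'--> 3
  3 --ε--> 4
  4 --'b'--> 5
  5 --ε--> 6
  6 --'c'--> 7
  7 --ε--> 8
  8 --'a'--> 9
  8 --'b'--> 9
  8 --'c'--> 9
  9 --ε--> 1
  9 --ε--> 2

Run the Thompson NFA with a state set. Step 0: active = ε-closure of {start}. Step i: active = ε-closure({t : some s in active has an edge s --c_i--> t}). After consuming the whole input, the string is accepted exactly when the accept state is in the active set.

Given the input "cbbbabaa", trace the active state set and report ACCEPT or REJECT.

Answer: REJECT

Steps:
start: ε-closure({0}) = {0,1,2}
'c' @ 1: {3,4}
'b' @ 2: {5,6}
'b' @ 3: {}  — dead — no transitions
rest 'babaa' ignored (set empty)
final: {}; accept 1 not in set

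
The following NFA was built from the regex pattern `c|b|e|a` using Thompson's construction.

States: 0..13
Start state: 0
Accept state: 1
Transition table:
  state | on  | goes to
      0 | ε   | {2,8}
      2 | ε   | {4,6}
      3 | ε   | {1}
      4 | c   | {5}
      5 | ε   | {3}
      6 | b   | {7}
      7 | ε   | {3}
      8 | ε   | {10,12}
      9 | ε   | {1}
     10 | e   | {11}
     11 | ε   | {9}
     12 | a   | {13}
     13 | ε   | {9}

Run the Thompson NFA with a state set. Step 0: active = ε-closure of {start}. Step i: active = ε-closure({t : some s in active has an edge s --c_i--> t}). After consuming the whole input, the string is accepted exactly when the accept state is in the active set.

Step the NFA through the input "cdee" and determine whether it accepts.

Answer: REJECT

Trace:
initial (ε-close {0}): {0,2,4,6,8,10,12}
'c' @ 1: {1,3,5}  ✓accept
'd' @ 2: {}  — no active states
rest 'ee' ignored (set empty)
after full input: {}  (accept=1 not in)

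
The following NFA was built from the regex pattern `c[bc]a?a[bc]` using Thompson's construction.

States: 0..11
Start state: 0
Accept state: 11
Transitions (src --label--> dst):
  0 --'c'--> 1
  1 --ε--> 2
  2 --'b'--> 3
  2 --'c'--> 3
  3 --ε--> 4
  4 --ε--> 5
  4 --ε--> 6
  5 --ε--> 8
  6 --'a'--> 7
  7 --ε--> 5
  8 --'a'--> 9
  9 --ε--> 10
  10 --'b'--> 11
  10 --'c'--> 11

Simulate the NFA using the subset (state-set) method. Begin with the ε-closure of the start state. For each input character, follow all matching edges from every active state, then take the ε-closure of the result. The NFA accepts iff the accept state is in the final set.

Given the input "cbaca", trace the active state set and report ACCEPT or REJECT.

Answer: REJECT

Trace:
start: ε-closure({0}) = {0}
'c' @ 1: {1,2}
'b' @ 2: {3,4,5,6,8}
'a' @ 3: {5,7,8,9,10}
'c' @ 4: {11}  [accepting]
'a' @ 5: {}  — no active states
end set {} — state 11 not in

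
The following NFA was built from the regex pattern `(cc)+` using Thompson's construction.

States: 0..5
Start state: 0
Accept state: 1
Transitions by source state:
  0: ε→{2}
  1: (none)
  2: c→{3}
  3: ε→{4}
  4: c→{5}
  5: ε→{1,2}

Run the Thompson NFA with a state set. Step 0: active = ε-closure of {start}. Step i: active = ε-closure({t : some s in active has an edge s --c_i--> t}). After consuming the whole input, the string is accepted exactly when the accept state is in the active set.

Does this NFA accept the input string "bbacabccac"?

S₀ = ε-closure({0}) = {0,2}
'b' @ 1: {}  — dead — no transitions
rest 'bacabccac' ignored (set empty)
after full input: {}  (accept=1 not in)

Answer: REJECT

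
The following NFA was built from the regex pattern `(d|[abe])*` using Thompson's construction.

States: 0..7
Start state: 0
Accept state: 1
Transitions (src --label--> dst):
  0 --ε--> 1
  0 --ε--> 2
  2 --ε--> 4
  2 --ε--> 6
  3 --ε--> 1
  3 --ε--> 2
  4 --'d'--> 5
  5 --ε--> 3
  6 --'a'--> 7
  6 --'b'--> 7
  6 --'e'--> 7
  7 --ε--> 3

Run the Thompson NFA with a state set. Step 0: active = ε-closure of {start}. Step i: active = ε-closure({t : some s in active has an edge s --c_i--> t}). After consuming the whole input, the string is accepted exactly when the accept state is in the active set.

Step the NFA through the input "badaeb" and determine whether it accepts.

Answer: ACCEPT

Derivation:
start: ε-closure({0}) = {0,1,2,4,6}
'b' @ 1: {1,2,3,4,6,7}  ✓accept
'a' @ 2: {1,2,3,4,6,7}  ✓accept
'd' @ 3: {1,2,3,4,5,6}  ✓accept
'a' @ 4: {1,2,3,4,6,7}  ✓accept
'e' @ 5: {1,2,3,4,6,7}  ✓accept
'b' @ 6: {1,2,3,4,6,7}  ✓accept
after full input: {1,2,3,4,6,7}  (accept=1 in)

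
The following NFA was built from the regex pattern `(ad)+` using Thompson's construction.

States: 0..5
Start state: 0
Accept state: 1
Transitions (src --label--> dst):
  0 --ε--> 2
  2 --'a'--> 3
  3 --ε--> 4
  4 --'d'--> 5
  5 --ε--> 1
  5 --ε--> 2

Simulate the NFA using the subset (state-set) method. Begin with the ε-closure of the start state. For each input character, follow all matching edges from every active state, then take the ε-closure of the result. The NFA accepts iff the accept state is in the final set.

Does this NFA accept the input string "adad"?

S₀ = ε-closure({0}) = {0,2}
'a' @ 1: {3,4}
'd' @ 2: {1,2,5}  ✓accept
'a' @ 3: {3,4}
'd' @ 4: {1,2,5}  ✓accept
final: {1,2,5}; accept 1 in set

Answer: ACCEPT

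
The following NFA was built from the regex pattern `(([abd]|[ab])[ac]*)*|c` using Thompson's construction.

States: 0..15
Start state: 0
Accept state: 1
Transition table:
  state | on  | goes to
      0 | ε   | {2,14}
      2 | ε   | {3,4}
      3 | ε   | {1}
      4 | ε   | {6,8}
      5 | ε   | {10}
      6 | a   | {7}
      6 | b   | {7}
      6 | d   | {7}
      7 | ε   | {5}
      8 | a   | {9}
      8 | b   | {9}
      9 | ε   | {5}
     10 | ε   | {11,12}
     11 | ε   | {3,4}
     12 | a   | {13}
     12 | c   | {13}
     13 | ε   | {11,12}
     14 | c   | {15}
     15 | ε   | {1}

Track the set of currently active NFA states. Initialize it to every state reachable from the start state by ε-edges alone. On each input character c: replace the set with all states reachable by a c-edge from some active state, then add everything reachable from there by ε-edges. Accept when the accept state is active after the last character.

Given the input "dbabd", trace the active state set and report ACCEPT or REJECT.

S₀ = ε-closure({0}) = {0,1,2,3,4,6,8,14}
'd' @ 1: {1,3,4,5,6,7,8,10,11,12}  (accept∈set)
'b' @ 2: {1,3,4,5,6,7,8,9,10,11,12}  (accept∈set)
'a' @ 3: {1,3,4,5,6,7,8,9,10,11,12,13}  (accept∈set)
'b' @ 4: {1,3,4,5,6,7,8,9,10,11,12}  (accept∈set)
'd' @ 5: {1,3,4,5,6,7,8,10,11,12}  (accept∈set)
final: {1,3,4,5,6,7,8,10,11,12}; accept 1 in set

Answer: ACCEPT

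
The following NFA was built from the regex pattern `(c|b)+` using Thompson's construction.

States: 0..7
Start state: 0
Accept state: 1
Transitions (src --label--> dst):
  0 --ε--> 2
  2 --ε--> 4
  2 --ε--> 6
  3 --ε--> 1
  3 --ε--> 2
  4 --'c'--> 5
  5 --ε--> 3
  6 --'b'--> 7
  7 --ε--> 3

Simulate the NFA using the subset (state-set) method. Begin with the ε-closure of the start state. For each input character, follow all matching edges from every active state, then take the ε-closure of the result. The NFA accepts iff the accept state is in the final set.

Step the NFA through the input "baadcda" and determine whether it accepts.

Answer: REJECT

Derivation:
start: ε-closure({0}) = {0,2,4,6}
'b' @ 1: {1,2,3,4,6,7}  ✓accept
'a' @ 2: {}  — no active states
rest 'adcda' ignored (set empty)
final: {}; accept 1 not in set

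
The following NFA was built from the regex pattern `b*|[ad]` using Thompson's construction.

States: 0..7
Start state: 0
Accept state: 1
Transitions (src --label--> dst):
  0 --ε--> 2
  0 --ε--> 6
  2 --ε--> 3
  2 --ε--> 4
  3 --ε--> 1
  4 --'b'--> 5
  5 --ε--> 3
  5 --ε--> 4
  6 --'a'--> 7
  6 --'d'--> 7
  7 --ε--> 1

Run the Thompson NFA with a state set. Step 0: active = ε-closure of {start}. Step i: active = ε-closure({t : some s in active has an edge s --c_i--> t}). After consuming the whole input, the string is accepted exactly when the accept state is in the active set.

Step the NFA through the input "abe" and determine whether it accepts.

S₀ = ε-closure({0}) = {0,1,2,3,4,6}
'a' @ 1: {1,7}  [accepting]
'b' @ 2: {}  — state set empty
rest 'e' ignored (set empty)
after full input: {}  (accept=1 not in)

Answer: REJECT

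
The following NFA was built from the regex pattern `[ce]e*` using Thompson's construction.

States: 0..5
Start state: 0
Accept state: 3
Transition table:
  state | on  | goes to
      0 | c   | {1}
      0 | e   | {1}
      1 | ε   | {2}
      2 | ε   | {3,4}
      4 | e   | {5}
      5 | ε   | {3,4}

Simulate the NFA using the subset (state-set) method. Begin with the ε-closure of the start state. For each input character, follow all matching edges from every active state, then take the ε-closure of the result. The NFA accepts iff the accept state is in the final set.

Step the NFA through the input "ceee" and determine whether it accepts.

S₀ = ε-closure({0}) = {0}
'c' @ 1: {1,2,3,4}  (accept∈set)
'e' @ 2: {3,4,5}  (accept∈set)
'e' @ 3: {3,4,5}  (accept∈set)
'e' @ 4: {3,4,5}  (accept∈set)
after full input: {3,4,5}  (accept=3 in)

Answer: ACCEPT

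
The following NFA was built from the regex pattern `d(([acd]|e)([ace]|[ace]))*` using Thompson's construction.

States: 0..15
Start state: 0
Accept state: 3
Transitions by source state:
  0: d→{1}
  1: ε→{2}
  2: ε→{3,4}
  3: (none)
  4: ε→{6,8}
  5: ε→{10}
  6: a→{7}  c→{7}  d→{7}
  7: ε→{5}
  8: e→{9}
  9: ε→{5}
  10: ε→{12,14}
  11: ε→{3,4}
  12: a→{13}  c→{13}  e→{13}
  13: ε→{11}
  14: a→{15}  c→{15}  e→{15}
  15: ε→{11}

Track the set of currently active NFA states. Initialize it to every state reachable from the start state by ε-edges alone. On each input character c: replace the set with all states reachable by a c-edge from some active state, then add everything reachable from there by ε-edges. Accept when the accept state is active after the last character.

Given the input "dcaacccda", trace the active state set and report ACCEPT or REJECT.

initial (ε-close {0}): {0}
'd' @ 1: {1,2,3,4,6,8}  [accepting]
'c' @ 2: {5,7,10,12,14}
'a' @ 3: {3,4,6,8,11,13,15}  [accepting]
'a' @ 4: {5,7,10,12,14}
'c' @ 5: {3,4,6,8,11,13,15}  [accepting]
'c' @ 6: {5,7,10,12,14}
'c' @ 7: {3,4,6,8,11,13,15}  [accepting]
'd' @ 8: {5,7,10,12,14}
'a' @ 9: {3,4,6,8,11,13,15}  [accepting]
end set {3,4,6,8,11,13,15} — state 3 in

Answer: ACCEPT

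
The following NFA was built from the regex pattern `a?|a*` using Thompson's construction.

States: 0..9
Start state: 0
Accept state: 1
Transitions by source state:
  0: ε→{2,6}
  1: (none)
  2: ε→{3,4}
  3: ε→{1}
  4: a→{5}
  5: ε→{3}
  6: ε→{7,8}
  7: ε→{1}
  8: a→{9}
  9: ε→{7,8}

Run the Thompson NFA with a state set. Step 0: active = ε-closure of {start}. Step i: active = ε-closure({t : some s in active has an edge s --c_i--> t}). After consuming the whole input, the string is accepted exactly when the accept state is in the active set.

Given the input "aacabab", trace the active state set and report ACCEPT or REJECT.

Answer: REJECT

Derivation:
initial (ε-close {0}): {0,1,2,3,4,6,7,8}
'a' @ 1: {1,3,5,7,8,9}  ✓accept
'a' @ 2: {1,7,8,9}  ✓accept
'c' @ 3: {}  — no active states
rest 'abab' ignored (set empty)
after full input: {}  (accept=1 not in)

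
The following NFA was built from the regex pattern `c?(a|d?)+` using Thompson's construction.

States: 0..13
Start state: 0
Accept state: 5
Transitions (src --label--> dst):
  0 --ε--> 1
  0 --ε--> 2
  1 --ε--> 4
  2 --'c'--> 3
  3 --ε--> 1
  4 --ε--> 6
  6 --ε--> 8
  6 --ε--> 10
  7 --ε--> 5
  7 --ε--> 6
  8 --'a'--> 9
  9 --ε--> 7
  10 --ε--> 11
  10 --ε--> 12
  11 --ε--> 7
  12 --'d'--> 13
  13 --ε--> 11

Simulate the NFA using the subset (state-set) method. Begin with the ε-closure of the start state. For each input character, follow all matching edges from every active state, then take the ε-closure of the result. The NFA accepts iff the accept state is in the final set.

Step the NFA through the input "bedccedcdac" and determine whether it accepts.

Answer: REJECT

Trace:
start: ε-closure({0}) = {0,1,2,4,5,6,7,8,10,11,12}
'b' @ 1: {}  — state set empty
rest 'edccedcdac' ignored (set empty)
final: {}; accept 5 not in set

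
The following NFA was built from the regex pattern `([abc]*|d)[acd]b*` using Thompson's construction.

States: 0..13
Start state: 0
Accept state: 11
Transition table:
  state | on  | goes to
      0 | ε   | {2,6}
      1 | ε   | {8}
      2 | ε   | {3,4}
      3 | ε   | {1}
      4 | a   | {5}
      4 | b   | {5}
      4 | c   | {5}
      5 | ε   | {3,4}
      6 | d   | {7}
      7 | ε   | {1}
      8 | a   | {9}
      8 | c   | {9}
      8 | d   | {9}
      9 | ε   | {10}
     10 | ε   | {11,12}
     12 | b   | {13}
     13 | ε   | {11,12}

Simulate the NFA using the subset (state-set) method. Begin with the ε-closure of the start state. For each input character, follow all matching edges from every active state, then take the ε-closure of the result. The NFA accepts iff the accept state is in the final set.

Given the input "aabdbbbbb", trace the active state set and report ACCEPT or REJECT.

Answer: ACCEPT

Trace:
start: ε-closure({0}) = {0,1,2,3,4,6,8}
'a' @ 1: {1,3,4,5,8,9,10,11,12}  [accepting]
'a' @ 2: {1,3,4,5,8,9,10,11,12}  [accepting]
'b' @ 3: {1,3,4,5,8,11,12,13}  [accepting]
'd' @ 4: {9,10,11,12}  [accepting]
'b' @ 5: {11,12,13}  [accepting]
'b' @ 6: {11,12,13}  [accepting]
'b' @ 7: {11,12,13}  [accepting]
'b' @ 8: {11,12,13}  [accepting]
'b' @ 9: {11,12,13}  [accepting]
end set {11,12,13} — state 11 in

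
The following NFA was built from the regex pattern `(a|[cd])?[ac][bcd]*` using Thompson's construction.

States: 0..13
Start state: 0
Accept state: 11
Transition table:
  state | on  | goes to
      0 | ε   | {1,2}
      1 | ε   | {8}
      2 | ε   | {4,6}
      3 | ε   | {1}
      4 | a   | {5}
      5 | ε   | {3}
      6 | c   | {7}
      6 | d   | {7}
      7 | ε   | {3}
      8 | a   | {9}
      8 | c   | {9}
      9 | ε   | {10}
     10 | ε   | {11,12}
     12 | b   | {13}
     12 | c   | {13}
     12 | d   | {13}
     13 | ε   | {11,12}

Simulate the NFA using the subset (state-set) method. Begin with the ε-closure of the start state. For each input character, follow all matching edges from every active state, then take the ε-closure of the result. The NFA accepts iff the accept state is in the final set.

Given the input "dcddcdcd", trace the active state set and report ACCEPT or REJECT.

initial (ε-close {0}): {0,1,2,4,6,8}
'd' @ 1: {1,3,7,8}
'c' @ 2: {9,10,11,12}  ✓accept
'd' @ 3: {11,12,13}  ✓accept
'd' @ 4: {11,12,13}  ✓accept
'c' @ 5: {11,12,13}  ✓accept
'd' @ 6: {11,12,13}  ✓accept
'c' @ 7: {11,12,13}  ✓accept
'd' @ 8: {11,12,13}  ✓accept
end set {11,12,13} — state 11 in

Answer: ACCEPT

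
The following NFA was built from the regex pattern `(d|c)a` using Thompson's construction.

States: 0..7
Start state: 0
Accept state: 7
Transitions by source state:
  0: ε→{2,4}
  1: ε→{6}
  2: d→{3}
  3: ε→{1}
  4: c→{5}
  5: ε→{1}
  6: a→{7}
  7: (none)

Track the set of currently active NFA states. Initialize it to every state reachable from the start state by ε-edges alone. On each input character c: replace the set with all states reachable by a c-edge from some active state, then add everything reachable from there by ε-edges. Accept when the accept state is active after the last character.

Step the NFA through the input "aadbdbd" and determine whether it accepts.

S₀ = ε-closure({0}) = {0,2,4}
'a' @ 1: {}  — no active states
rest 'adbdbd' ignored (set empty)
after full input: {}  (accept=7 not in)

Answer: REJECT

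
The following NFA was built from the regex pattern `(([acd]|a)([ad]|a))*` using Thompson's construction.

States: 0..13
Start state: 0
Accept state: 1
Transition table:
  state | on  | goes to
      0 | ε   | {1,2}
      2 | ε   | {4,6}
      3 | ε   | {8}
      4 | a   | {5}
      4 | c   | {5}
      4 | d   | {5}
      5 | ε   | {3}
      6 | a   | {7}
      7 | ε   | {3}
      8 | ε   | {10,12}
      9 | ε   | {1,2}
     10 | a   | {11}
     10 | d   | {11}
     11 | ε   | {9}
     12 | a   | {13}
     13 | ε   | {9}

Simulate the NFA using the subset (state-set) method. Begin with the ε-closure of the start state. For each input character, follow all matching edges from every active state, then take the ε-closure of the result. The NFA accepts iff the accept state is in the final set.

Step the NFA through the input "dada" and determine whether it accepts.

initial (ε-close {0}): {0,1,2,4,6}
'd' @ 1: {3,5,8,10,12}
'a' @ 2: {1,2,4,6,9,11,13}  ✓accept
'd' @ 3: {3,5,8,10,12}
'a' @ 4: {1,2,4,6,9,11,13}  ✓accept
after full input: {1,2,4,6,9,11,13}  (accept=1 in)

Answer: ACCEPT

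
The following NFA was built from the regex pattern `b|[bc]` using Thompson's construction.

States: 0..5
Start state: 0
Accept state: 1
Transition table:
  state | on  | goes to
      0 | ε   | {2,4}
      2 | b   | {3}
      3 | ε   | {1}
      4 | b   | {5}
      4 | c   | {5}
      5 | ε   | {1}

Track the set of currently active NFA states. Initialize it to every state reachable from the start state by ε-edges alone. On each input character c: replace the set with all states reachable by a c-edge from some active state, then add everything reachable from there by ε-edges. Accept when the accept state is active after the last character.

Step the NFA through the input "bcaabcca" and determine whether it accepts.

Answer: REJECT

Derivation:
start: ε-closure({0}) = {0,2,4}
'b' @ 1: {1,3,5}  [accepting]
'c' @ 2: {}  — dead — no transitions
rest 'aabcca' ignored (set empty)
after full input: {}  (accept=1 not in)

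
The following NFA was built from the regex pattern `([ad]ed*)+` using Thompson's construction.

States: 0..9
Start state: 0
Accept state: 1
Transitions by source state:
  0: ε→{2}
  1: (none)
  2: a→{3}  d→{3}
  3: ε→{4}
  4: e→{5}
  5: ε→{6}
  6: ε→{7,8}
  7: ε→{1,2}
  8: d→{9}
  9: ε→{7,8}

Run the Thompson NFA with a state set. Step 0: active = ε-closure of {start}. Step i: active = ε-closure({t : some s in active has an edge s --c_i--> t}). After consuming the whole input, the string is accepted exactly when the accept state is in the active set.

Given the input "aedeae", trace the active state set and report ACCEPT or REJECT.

Answer: ACCEPT

Steps:
start: ε-closure({0}) = {0,2}
'a' @ 1: {3,4}
'e' @ 2: {1,2,5,6,7,8}  ✓accept
'd' @ 3: {1,2,3,4,7,8,9}  ✓accept
'e' @ 4: {1,2,5,6,7,8}  ✓accept
'a' @ 5: {3,4}
'e' @ 6: {1,2,5,6,7,8}  ✓accept
after full input: {1,2,5,6,7,8}  (accept=1 in)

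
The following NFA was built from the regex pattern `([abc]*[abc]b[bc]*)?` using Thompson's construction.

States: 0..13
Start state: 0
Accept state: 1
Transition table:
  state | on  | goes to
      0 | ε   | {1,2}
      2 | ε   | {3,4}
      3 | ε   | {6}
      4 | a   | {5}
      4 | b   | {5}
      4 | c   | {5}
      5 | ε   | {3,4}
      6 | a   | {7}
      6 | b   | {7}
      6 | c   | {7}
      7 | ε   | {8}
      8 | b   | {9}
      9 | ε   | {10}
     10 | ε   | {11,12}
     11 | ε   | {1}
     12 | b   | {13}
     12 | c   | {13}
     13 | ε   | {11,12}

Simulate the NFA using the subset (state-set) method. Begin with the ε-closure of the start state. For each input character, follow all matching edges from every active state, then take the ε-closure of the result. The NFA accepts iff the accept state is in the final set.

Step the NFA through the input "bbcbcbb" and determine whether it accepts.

Answer: ACCEPT

Steps:
S₀ = ε-closure({0}) = {0,1,2,3,4,6}
'b' @ 1: {3,4,5,6,7,8}
'b' @ 2: {1,3,4,5,6,7,8,9,10,11,12}  (accept∈set)
'c' @ 3: {1,3,4,5,6,7,8,11,12,13}  (accept∈set)
'b' @ 4: {1,3,4,5,6,7,8,9,10,11,12,13}  (accept∈set)
'c' @ 5: {1,3,4,5,6,7,8,11,12,13}  (accept∈set)
'b' @ 6: {1,3,4,5,6,7,8,9,10,11,12,13}  (accept∈set)
'b' @ 7: {1,3,4,5,6,7,8,9,10,11,12,13}  (accept∈set)
final: {1,3,4,5,6,7,8,9,10,11,12,13}; accept 1 in set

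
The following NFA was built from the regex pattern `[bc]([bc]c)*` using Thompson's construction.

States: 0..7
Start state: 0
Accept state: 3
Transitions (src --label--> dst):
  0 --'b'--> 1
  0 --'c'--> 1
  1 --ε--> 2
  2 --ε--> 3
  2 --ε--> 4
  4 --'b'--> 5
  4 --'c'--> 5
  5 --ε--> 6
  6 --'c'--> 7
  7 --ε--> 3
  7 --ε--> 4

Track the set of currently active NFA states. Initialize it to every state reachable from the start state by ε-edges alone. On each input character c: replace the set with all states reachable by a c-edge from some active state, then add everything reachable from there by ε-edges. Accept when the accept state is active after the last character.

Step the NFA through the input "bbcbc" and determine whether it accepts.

start: ε-closure({0}) = {0}
'b' @ 1: {1,2,3,4}  (accept∈set)
'b' @ 2: {5,6}
'c' @ 3: {3,4,7}  (accept∈set)
'b' @ 4: {5,6}
'c' @ 5: {3,4,7}  (accept∈set)
end set {3,4,7} — state 3 in

Answer: ACCEPT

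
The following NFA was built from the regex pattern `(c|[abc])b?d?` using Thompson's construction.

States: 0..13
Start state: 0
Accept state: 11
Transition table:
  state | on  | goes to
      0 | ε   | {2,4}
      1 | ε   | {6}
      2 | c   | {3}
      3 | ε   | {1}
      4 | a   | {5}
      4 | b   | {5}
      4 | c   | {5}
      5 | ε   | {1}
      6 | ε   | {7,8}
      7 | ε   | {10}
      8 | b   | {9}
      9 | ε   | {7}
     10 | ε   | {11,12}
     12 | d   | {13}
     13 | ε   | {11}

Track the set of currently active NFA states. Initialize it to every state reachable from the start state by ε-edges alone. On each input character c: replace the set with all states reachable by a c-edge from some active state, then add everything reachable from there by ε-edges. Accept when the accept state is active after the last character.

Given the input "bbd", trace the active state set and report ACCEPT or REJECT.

S₀ = ε-closure({0}) = {0,2,4}
'b' @ 1: {1,5,6,7,8,10,11,12}  ✓accept
'b' @ 2: {7,9,10,11,12}  ✓accept
'd' @ 3: {11,13}  ✓accept
final: {11,13}; accept 11 in set

Answer: ACCEPT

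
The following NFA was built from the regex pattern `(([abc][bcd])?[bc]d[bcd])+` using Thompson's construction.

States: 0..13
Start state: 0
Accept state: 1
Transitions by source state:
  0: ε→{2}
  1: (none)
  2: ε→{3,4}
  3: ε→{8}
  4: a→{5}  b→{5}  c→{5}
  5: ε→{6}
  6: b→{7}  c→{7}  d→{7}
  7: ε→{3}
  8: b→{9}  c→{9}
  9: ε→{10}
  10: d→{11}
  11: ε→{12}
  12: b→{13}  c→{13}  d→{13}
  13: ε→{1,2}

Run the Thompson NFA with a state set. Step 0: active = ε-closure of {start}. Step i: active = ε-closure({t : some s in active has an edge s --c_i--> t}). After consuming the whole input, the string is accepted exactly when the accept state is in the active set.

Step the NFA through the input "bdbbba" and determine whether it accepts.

Answer: REJECT

Trace:
S₀ = ε-closure({0}) = {0,2,3,4,8}
'b' @ 1: {5,6,9,10}
'd' @ 2: {3,7,8,11,12}
'b' @ 3: {1,2,3,4,8,9,10,13}  ✓accept
'b' @ 4: {5,6,9,10}
'b' @ 5: {3,7,8}
'a' @ 6: {}  — dead — no transitions
end set {} — state 1 not in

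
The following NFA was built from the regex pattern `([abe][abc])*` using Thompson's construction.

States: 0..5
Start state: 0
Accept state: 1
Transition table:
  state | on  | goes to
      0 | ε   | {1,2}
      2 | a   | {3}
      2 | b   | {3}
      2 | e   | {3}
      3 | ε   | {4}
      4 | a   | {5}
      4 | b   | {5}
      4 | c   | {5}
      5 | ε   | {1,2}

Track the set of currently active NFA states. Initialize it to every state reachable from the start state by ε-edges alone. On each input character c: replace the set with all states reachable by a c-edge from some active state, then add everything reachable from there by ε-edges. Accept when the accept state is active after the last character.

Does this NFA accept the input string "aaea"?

initial (ε-close {0}): {0,1,2}
'a' @ 1: {3,4}
'a' @ 2: {1,2,5}  (accept∈set)
'e' @ 3: {3,4}
'a' @ 4: {1,2,5}  (accept∈set)
final: {1,2,5}; accept 1 in set

Answer: ACCEPT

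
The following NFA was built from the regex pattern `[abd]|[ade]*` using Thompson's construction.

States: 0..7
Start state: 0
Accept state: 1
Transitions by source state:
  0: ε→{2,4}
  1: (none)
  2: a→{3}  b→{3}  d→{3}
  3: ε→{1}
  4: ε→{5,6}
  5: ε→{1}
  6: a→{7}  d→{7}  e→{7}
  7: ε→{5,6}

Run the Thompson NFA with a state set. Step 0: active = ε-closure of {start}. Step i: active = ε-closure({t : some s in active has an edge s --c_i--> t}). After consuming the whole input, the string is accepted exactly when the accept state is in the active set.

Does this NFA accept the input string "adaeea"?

Answer: ACCEPT

Derivation:
start: ε-closure({0}) = {0,1,2,4,5,6}
'a' @ 1: {1,3,5,6,7}  (accept∈set)
'd' @ 2: {1,5,6,7}  (accept∈set)
'a' @ 3: {1,5,6,7}  (accept∈set)
'e' @ 4: {1,5,6,7}  (accept∈set)
'e' @ 5: {1,5,6,7}  (accept∈set)
'a' @ 6: {1,5,6,7}  (accept∈set)
end set {1,5,6,7} — state 1 in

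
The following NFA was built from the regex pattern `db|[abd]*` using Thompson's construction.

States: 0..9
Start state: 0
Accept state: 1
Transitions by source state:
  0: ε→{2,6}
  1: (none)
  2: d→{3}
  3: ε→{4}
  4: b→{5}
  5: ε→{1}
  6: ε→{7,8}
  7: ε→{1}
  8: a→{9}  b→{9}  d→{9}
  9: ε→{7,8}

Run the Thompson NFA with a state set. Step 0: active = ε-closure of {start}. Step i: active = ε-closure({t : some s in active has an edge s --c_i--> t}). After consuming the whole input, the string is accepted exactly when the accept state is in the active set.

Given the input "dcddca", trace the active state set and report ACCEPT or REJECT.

S₀ = ε-closure({0}) = {0,1,2,6,7,8}
'd' @ 1: {1,3,4,7,8,9}  [accepting]
'c' @ 2: {}  — no active states
rest 'ddca' ignored (set empty)
end set {} — state 1 not in

Answer: REJECT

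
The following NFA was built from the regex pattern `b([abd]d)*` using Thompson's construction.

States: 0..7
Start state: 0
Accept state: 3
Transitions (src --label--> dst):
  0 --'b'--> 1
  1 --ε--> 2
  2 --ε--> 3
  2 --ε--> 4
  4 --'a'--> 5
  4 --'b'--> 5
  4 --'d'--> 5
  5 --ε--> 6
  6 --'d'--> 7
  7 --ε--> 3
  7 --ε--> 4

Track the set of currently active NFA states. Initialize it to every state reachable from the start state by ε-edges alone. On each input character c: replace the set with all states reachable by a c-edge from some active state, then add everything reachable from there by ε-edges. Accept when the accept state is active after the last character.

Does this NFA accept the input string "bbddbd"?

Answer: REJECT

Trace:
start: ε-closure({0}) = {0}
'b' @ 1: {1,2,3,4}  ✓accept
'b' @ 2: {5,6}
'd' @ 3: {3,4,7}  ✓accept
'd' @ 4: {5,6}
'b' @ 5: {}  — no active states
rest 'd' ignored (set empty)
after full input: {}  (accept=3 not in)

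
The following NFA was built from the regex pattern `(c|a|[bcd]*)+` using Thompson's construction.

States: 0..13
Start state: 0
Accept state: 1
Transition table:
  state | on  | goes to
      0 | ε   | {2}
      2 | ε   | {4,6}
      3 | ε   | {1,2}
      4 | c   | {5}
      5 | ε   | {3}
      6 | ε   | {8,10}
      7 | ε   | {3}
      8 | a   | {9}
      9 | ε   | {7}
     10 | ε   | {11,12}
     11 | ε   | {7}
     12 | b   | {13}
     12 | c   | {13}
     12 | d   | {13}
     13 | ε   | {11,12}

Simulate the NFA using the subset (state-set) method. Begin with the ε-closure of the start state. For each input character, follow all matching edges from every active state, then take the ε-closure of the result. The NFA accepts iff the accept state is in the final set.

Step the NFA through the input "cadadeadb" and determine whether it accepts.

initial (ε-close {0}): {0,1,2,3,4,6,7,8,10,11,12}
'c' @ 1: {1,2,3,4,5,6,7,8,10,11,12,13}  (accept∈set)
'a' @ 2: {1,2,3,4,6,7,8,9,10,11,12}  (accept∈set)
'd' @ 3: {1,2,3,4,6,7,8,10,11,12,13}  (accept∈set)
'a' @ 4: {1,2,3,4,6,7,8,9,10,11,12}  (accept∈set)
'd' @ 5: {1,2,3,4,6,7,8,10,11,12,13}  (accept∈set)
'e' @ 6: {}  — dead — no transitions
rest 'adb' ignored (set empty)
end set {} — state 1 not in

Answer: REJECT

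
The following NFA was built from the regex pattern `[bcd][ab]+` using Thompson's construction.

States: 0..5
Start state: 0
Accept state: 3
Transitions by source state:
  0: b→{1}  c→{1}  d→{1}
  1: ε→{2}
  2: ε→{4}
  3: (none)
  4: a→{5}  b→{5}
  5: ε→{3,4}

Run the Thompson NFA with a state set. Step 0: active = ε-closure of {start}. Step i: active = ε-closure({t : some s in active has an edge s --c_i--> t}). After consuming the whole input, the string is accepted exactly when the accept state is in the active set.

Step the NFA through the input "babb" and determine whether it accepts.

Answer: ACCEPT

Derivation:
initial (ε-close {0}): {0}
'b' @ 1: {1,2,4}
'a' @ 2: {3,4,5}  ✓accept
'b' @ 3: {3,4,5}  ✓accept
'b' @ 4: {3,4,5}  ✓accept
end set {3,4,5} — state 3 in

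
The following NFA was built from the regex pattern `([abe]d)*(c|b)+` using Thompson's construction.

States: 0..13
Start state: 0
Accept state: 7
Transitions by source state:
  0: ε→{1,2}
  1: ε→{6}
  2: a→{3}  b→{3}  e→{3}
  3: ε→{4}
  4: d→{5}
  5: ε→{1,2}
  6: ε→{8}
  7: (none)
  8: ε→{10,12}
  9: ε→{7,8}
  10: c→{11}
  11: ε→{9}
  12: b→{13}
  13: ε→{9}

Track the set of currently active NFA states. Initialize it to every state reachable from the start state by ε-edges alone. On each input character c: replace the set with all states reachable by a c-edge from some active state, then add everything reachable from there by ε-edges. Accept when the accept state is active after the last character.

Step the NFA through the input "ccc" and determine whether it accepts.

initial (ε-close {0}): {0,1,2,6,8,10,12}
'c' @ 1: {7,8,9,10,11,12}  (accept∈set)
'c' @ 2: {7,8,9,10,11,12}  (accept∈set)
'c' @ 3: {7,8,9,10,11,12}  (accept∈set)
final: {7,8,9,10,11,12}; accept 7 in set

Answer: ACCEPT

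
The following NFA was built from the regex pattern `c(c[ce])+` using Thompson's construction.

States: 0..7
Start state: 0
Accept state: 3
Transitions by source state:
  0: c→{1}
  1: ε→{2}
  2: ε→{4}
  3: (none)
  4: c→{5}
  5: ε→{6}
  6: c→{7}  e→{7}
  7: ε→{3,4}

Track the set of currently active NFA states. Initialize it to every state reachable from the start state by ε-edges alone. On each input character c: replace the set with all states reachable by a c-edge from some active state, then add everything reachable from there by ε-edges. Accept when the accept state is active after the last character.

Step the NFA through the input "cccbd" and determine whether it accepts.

Answer: REJECT

Trace:
start: ε-closure({0}) = {0}
'c' @ 1: {1,2,4}
'c' @ 2: {5,6}
'c' @ 3: {3,4,7}  ✓accept
'b' @ 4: {}  — no active states
rest 'd' ignored (set empty)
end set {} — state 3 not in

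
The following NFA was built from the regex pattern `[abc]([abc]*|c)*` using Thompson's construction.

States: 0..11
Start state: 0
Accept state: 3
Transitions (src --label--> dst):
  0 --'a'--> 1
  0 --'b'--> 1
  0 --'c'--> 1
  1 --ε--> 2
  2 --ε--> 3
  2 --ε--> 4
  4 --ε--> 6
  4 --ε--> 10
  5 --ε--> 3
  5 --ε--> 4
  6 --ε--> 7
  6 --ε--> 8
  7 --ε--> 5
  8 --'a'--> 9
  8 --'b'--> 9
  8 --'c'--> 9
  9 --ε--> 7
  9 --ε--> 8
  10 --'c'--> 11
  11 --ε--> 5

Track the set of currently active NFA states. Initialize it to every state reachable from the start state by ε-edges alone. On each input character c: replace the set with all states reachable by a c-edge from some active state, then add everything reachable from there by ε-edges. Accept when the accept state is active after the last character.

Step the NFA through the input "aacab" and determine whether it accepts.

start: ε-closure({0}) = {0}
'a' @ 1: {1,2,3,4,5,6,7,8,10}  [accepting]
'a' @ 2: {3,4,5,6,7,8,9,10}  [accepting]
'c' @ 3: {3,4,5,6,7,8,9,10,11}  [accepting]
'a' @ 4: {3,4,5,6,7,8,9,10}  [accepting]
'b' @ 5: {3,4,5,6,7,8,9,10}  [accepting]
after full input: {3,4,5,6,7,8,9,10}  (accept=3 in)

Answer: ACCEPT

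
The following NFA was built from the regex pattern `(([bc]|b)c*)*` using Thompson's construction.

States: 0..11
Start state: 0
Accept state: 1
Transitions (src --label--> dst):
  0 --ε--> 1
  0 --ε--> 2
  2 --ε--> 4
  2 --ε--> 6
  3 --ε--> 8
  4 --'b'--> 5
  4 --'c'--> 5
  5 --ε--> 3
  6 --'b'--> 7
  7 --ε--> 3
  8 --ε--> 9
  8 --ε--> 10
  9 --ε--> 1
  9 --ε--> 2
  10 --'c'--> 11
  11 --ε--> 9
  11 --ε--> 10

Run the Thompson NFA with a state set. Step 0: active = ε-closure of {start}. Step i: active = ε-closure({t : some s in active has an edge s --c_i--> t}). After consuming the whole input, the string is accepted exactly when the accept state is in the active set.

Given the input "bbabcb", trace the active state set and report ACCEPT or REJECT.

initial (ε-close {0}): {0,1,2,4,6}
'b' @ 1: {1,2,3,4,5,6,7,8,9,10}  ✓accept
'b' @ 2: {1,2,3,4,5,6,7,8,9,10}  ✓accept
'a' @ 3: {}  — state set empty
rest 'bcb' ignored (set empty)
end set {} — state 1 not in

Answer: REJECT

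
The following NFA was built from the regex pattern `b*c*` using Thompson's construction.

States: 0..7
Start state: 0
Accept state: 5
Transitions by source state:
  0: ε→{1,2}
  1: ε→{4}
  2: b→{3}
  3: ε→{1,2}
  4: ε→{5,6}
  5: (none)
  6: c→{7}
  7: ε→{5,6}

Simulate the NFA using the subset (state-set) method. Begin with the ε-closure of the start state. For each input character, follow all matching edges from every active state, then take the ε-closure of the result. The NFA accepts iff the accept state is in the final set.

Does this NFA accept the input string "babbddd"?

Answer: REJECT

Derivation:
start: ε-closure({0}) = {0,1,2,4,5,6}
'b' @ 1: {1,2,3,4,5,6}  ✓accept
'a' @ 2: {}  — state set empty
rest 'bbddd' ignored (set empty)
final: {}; accept 5 not in set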